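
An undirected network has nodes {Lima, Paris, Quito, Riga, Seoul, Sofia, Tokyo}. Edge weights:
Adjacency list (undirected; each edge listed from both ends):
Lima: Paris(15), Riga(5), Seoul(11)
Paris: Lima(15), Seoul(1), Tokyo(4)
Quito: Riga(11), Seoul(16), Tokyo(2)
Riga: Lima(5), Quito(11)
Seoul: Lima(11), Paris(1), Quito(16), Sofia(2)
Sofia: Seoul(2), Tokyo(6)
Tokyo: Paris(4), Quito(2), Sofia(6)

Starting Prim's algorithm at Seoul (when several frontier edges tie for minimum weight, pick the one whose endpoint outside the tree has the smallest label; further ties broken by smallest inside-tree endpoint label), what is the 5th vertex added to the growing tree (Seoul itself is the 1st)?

Quito

Grow the tree from Seoul using Prim:
Step 1: frontier [Paris—Seoul 1, Seoul—Sofia 2, Lima—Seoul 11, Quito—Seoul 16] → take Paris—Seoul (1); add Paris.
Step 2: frontier [Paris—Tokyo 4, Lima—Paris 15, Seoul—Sofia 2, Lima—Seoul 11, Quito—Seoul 16] → take Seoul—Sofia (2); add Sofia.
Step 3: frontier [Paris—Tokyo 4, Lima—Paris 15, Lima—Seoul 11, Quito—Seoul 16, Sofia—Tokyo 6] → take Paris—Tokyo (4); add Tokyo.
Step 4: frontier [Lima—Paris 15, Lima—Seoul 11, Quito—Seoul 16, Quito—Tokyo 2] → take Quito—Tokyo (2); add Quito.
Step 5: frontier [Lima—Paris 15, Quito—Riga 11, Lima—Seoul 11] → take Lima—Seoul (11); add Lima.
Step 6: frontier [Lima—Riga 5, Quito—Riga 11] → take Lima—Riga (5); add Riga.
Vertex order: Seoul, Paris, Sofia, Tokyo, Quito, Lima, Riga. The 5th vertex is Quito.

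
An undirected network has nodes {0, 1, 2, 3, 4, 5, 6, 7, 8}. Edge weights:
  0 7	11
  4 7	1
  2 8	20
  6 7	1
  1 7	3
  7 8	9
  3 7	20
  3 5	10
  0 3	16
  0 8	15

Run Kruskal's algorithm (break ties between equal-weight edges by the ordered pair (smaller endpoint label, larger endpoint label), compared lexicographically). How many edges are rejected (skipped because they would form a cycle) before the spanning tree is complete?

Kruskal: consider edges lightest-first.
4 7 (1): add — endpoints in different components.
6 7 (1): add — endpoints in different components.
1 7 (3): add — endpoints in different components.
7 8 (9): add — endpoints in different components.
3 5 (10): add — endpoints in different components.
0 7 (11): add — endpoints in different components.
0 8 (15): skip — 0 and 8 already connected.
0 3 (16): add — endpoints in different components.
2 8 (20): add — endpoints in different components.
Edges rejected before the tree was complete: 1.

1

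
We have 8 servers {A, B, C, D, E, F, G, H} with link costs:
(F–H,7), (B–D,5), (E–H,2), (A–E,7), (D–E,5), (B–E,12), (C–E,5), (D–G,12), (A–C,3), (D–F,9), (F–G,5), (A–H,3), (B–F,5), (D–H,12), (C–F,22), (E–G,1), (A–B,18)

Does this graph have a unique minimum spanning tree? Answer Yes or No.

Kruskal's algorithm — process edges by increasing weight (ties by edge label):
E–G (1): add — endpoints in different components.
E–H (2): add — endpoints in different components.
A–C (3): add — endpoints in different components.
A–H (3): add — endpoints in different components.
B–D (5): add — endpoints in different components.
B–F (5): add — endpoints in different components.
C–E (5): skip — C and E already connected.
D–E (5): add — endpoints in different components.
Non-tree edge F–G has weight 5, equal to the heaviest edge on its tree cycle — swapping gives another MST of the same weight. Not unique.

No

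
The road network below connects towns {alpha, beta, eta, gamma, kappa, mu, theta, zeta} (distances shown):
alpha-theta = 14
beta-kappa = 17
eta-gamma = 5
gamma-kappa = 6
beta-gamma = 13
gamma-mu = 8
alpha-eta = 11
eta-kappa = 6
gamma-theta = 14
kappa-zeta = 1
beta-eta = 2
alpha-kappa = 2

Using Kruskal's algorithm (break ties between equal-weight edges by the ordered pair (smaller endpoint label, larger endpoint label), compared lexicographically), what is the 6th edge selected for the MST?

Sort edges by weight, then run Kruskal:
kappa-zeta (1): add — endpoints in different components.
alpha-kappa (2): add — endpoints in different components.
beta-eta (2): add — endpoints in different components.
eta-gamma (5): add — endpoints in different components.
eta-kappa (6): add — endpoints in different components.
gamma-kappa (6): skip — gamma and kappa already connected.
gamma-mu (8): add — endpoints in different components.
alpha-eta (11): skip — alpha and eta already connected.
beta-gamma (13): skip — gamma and beta already connected.
alpha-theta (14): add — endpoints in different components.
The 6th edge added is gamma-mu.

gamma-mu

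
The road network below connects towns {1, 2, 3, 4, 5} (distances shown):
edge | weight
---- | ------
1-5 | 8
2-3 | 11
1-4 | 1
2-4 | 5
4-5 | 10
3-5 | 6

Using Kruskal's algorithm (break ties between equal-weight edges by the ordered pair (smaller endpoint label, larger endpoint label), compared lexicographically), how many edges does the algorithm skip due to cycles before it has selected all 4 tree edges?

0

Sort edges by weight, then run Kruskal:
1-4 (1): add. Components now {1,4} {2} {3} {5}
2-4 (5): add. Components now {1,2,4} {3} {5}
3-5 (6): add. Components now {1,2,4} {3,5}
1-5 (8): add. Components now {1,2,3,4,5}
Edges rejected before the tree was complete: 0.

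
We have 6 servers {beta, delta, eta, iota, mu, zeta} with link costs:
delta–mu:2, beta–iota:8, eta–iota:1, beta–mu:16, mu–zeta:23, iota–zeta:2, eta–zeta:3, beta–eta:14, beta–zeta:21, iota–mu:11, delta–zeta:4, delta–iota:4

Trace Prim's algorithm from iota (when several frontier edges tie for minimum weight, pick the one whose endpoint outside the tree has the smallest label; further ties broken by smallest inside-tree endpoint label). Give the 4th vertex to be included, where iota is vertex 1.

Prim's algorithm from iota:
Step 1: frontier [eta–iota 1, iota–zeta 2, delta–iota 4, beta–iota 8, iota–mu 11] → take eta–iota (1); add eta.
Step 2: frontier [eta–zeta 3, beta–eta 14, iota–zeta 2, delta–iota 4, beta–iota 8, iota–mu 11] → take iota–zeta (2); add zeta.
Step 3: frontier [beta–eta 14, delta–iota 4, beta–iota 8, iota–mu 11, delta–zeta 4, beta–zeta 21, mu–zeta 23] → take delta–iota (4); add delta.
Step 4: frontier [delta–mu 2, beta–eta 14, beta–iota 8, iota–mu 11, beta–zeta 21, mu–zeta 23] → take delta–mu (2); add mu.
Step 5: frontier [beta–eta 14, beta–iota 8, beta–mu 16, beta–zeta 21] → take beta–iota (8); add beta.
Vertex order: iota, eta, zeta, delta, mu, beta. The 4th vertex is delta.

delta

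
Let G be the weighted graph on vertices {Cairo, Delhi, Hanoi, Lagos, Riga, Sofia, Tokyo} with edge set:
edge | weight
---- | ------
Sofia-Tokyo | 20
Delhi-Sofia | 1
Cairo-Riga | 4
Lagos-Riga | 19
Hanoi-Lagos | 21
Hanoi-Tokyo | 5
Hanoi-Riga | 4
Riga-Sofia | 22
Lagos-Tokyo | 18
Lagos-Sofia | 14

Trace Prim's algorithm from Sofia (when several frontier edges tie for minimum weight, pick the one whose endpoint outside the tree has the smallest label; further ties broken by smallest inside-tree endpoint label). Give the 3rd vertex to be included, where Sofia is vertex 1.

Grow the tree from Sofia using Prim:
Step 1: cheapest edge leaving the tree is Delhi-Sofia (1); add Delhi.
Step 2: cheapest edge leaving the tree is Lagos-Sofia (14); add Lagos.
Step 3: cheapest edge leaving the tree is Lagos-Tokyo (18); add Tokyo.
Step 4: cheapest edge leaving the tree is Hanoi-Tokyo (5); add Hanoi.
Step 5: cheapest edge leaving the tree is Hanoi-Riga (4); add Riga.
Step 6: cheapest edge leaving the tree is Cairo-Riga (4); add Cairo.
Vertex order: Sofia, Delhi, Lagos, Tokyo, Hanoi, Riga, Cairo. The 3rd vertex is Lagos.

Lagos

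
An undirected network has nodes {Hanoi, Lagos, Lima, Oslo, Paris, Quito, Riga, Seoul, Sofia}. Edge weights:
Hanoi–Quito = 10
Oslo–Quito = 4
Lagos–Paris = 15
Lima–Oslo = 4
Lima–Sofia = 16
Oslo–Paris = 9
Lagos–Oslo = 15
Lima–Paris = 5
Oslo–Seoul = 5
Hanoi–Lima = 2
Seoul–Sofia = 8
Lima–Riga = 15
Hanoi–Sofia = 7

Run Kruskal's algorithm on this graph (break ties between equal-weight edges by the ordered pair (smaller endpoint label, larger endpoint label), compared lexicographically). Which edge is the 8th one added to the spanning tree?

Lima-Riga

Sort edges by weight, then run Kruskal:
Hanoi–Lima (2): add — endpoints in different components.
Lima–Oslo (4): add — endpoints in different components.
Oslo–Quito (4): add — endpoints in different components.
Lima–Paris (5): add — endpoints in different components.
Oslo–Seoul (5): add — endpoints in different components.
Hanoi–Sofia (7): add — endpoints in different components.
Seoul–Sofia (8): skip — Sofia and Seoul already connected.
Oslo–Paris (9): skip — Oslo and Paris already connected.
Hanoi–Quito (10): skip — Hanoi and Quito already connected.
Lagos–Oslo (15): add — endpoints in different components.
Lagos–Paris (15): skip — Lagos and Paris already connected.
Lima–Riga (15): add — endpoints in different components.
The 8th edge added is Lima–Riga.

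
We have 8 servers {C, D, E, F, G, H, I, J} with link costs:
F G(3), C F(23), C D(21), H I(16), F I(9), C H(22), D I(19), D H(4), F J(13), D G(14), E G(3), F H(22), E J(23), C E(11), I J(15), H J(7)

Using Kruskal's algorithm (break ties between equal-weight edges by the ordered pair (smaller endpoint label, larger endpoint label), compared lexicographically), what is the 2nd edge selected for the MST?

F-G

Kruskal's algorithm — process edges by increasing weight (ties by edge label):
E G (3): add — endpoints in different components.
F G (3): add — endpoints in different components.
D H (4): add — endpoints in different components.
H J (7): add — endpoints in different components.
F I (9): add — endpoints in different components.
C E (11): add — endpoints in different components.
F J (13): add — endpoints in different components.
The 2nd edge added is F G.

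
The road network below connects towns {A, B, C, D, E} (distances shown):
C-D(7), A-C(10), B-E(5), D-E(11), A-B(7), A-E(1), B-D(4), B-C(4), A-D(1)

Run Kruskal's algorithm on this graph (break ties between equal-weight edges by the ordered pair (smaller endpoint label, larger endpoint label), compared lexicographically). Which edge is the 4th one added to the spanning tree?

Sort edges by weight, then run Kruskal:
A-D (1): add — endpoints in different components.
A-E (1): add — endpoints in different components.
B-C (4): add — endpoints in different components.
B-D (4): add — endpoints in different components.
The 4th edge added is B-D.

B-D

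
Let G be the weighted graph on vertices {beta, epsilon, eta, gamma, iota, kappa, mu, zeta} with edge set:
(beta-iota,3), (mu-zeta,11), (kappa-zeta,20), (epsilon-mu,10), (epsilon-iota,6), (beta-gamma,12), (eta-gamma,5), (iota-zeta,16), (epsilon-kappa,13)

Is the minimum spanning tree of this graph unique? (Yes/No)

Yes

Kruskal's algorithm — process edges by increasing weight (ties by edge label):
beta-iota (3): add — endpoints in different components.
eta-gamma (5): add — endpoints in different components.
epsilon-iota (6): add — endpoints in different components.
epsilon-mu (10): add — endpoints in different components.
mu-zeta (11): add — endpoints in different components.
beta-gamma (12): add — endpoints in different components.
epsilon-kappa (13): add — endpoints in different components.
Every non-tree edge has weight strictly greater than the heaviest edge on the tree path between its endpoints, so the MST is unique.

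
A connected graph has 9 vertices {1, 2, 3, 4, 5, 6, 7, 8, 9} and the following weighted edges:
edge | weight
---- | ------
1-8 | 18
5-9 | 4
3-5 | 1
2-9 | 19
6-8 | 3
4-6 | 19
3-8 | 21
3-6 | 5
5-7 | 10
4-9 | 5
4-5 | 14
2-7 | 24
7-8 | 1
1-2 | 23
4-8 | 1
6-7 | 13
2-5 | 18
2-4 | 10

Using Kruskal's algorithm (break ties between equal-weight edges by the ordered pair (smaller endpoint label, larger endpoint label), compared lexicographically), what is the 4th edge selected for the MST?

Sort edges by weight, then run Kruskal:
3-5 (1): add — endpoints in different components.
4-8 (1): add — endpoints in different components.
7-8 (1): add — endpoints in different components.
6-8 (3): add — endpoints in different components.
5-9 (4): add — endpoints in different components.
3-6 (5): add — endpoints in different components.
4-9 (5): skip — 4 and 9 already connected.
2-4 (10): add — endpoints in different components.
5-7 (10): skip — 5 and 7 already connected.
6-7 (13): skip — 6 and 7 already connected.
4-5 (14): skip — 4 and 5 already connected.
1-8 (18): add — endpoints in different components.
The 4th edge added is 6-8.

6-8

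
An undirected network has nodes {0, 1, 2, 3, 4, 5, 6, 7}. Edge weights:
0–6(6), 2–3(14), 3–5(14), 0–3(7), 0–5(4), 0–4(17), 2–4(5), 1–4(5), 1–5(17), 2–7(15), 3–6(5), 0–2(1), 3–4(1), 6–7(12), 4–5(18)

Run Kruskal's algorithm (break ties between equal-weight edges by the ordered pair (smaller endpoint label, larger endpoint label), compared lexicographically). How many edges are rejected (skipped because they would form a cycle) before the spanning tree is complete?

2

Sort edges by weight, then run Kruskal:
0–2 (1): add — endpoints in different components.
3–4 (1): add — endpoints in different components.
0–5 (4): add — endpoints in different components.
1–4 (5): add — endpoints in different components.
2–4 (5): add — endpoints in different components.
3–6 (5): add — endpoints in different components.
0–6 (6): skip — 0 and 6 already connected.
0–3 (7): skip — 0 and 3 already connected.
6–7 (12): add — endpoints in different components.
Edges rejected before the tree was complete: 2.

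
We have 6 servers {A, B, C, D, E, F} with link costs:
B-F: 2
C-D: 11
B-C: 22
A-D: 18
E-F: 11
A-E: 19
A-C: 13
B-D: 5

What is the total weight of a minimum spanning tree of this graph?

Kruskal's algorithm — process edges by increasing weight (ties by edge label):
B-F (2): add — endpoints in different components.
B-D (5): add — endpoints in different components.
C-D (11): add — endpoints in different components.
E-F (11): add — endpoints in different components.
A-C (13): add — endpoints in different components.
MST edges: B-F, B-D, C-D, E-F, A-C; total weight 2+5+11+11+13 = 42.

42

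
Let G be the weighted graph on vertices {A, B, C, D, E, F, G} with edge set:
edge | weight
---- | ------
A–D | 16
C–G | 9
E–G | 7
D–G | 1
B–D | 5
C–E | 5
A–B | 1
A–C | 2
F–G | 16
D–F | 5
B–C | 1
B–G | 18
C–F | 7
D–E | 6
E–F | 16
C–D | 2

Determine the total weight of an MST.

Grow the tree from F using Prim:
Step 1: cheapest edge leaving the tree is D–F (5); add D.
Step 2: cheapest edge leaving the tree is D–G (1); add G.
Step 3: cheapest edge leaving the tree is C–D (2); add C.
Step 4: cheapest edge leaving the tree is B–C (1); add B.
Step 5: cheapest edge leaving the tree is A–B (1); add A.
Step 6: cheapest edge leaving the tree is C–E (5); add E.
MST edges: D–F, D–G, C–D, B–C, A–B, C–E; total weight 5+1+2+1+1+5 = 15.

15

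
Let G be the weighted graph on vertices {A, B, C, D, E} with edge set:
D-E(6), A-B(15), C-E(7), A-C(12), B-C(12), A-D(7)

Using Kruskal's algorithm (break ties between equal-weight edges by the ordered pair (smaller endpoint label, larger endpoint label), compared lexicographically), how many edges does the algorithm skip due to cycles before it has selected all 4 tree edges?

1

Kruskal's algorithm — process edges by increasing weight (ties by edge label):
D-E (6): add. Components now {A} {B} {C} {D,E}
A-D (7): add. Components now {A,D,E} {B} {C}
C-E (7): add. Components now {A,C,D,E} {B}
A-C (12): skip — A and C already connected.
B-C (12): add. Components now {A,B,C,D,E}
Edges rejected before the tree was complete: 1.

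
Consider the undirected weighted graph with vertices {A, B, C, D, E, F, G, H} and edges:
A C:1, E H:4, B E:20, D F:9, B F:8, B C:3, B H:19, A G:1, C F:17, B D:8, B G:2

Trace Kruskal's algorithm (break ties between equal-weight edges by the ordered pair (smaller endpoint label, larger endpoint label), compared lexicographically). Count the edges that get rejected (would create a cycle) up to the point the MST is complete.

Sort edges by weight, then run Kruskal:
A C (1): add — endpoints in different components.
A G (1): add — endpoints in different components.
B G (2): add — endpoints in different components.
B C (3): skip — B and C already connected.
E H (4): add — endpoints in different components.
B D (8): add — endpoints in different components.
B F (8): add — endpoints in different components.
D F (9): skip — D and F already connected.
C F (17): skip — C and F already connected.
B H (19): add — endpoints in different components.
Edges rejected before the tree was complete: 3.

3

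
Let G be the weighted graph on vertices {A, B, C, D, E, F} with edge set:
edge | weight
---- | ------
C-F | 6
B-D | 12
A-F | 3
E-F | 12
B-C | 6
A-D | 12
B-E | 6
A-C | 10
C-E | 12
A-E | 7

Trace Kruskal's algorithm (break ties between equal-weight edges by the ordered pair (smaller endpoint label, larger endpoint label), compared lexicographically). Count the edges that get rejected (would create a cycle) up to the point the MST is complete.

2

Kruskal's algorithm — process edges by increasing weight (ties by edge label):
A-F (3): add — endpoints in different components.
B-C (6): add — endpoints in different components.
B-E (6): add — endpoints in different components.
C-F (6): add — endpoints in different components.
A-E (7): skip — A and E already connected.
A-C (10): skip — A and C already connected.
A-D (12): add — endpoints in different components.
Edges rejected before the tree was complete: 2.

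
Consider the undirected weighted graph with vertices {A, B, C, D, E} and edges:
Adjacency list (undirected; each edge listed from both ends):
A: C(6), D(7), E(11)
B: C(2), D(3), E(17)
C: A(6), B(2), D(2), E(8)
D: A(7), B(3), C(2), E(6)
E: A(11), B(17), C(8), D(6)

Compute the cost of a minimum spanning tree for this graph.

16

Prim, starting at B.
Step 1: cheapest edge leaving the tree is B–C (2); add C.
Step 2: cheapest edge leaving the tree is C–D (2); add D.
Step 3: cheapest edge leaving the tree is A–C (6); add A.
Step 4: cheapest edge leaving the tree is D–E (6); add E.
MST edges: B–C, C–D, A–C, D–E; total weight 2+2+6+6 = 16.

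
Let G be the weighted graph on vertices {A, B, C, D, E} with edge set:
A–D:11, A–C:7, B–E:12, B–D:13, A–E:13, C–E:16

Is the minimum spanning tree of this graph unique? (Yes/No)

Kruskal's algorithm — process edges by increasing weight (ties by edge label):
A–C (7): add — endpoints in different components.
A–D (11): add — endpoints in different components.
B–E (12): add — endpoints in different components.
A–E (13): add — endpoints in different components.
Non-tree edge B–D has weight 13, equal to the heaviest edge on its tree cycle — swapping gives another MST of the same weight. Not unique.

No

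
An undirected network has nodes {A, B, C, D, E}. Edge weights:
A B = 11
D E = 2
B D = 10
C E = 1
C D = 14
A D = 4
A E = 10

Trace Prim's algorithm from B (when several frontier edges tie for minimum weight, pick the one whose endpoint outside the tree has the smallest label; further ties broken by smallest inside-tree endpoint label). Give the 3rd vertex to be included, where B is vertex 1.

Grow the tree from B using Prim:
Step 1: frontier [B D 10, A B 11] → take B D (10); add D.
Step 2: frontier [A B 11, D E 2, A D 4, C D 14] → take D E (2); add E.
Step 3: frontier [A B 11, A D 4, C D 14, C E 1, A E 10] → take C E (1); add C.
Step 4: frontier [A B 11, A D 4, A E 10] → take A D (4); add A.
Vertex order: B, D, E, C, A. The 3rd vertex is E.

E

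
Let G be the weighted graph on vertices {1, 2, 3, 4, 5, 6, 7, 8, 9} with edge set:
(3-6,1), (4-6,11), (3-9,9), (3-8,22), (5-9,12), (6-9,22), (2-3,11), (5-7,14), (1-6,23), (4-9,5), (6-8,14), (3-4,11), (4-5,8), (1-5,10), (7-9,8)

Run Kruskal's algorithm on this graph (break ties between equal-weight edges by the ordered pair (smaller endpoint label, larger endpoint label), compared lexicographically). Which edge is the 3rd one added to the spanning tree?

4-5

Sort edges by weight, then run Kruskal:
3-6 (1): add — endpoints in different components.
4-9 (5): add — endpoints in different components.
4-5 (8): add — endpoints in different components.
7-9 (8): add — endpoints in different components.
3-9 (9): add — endpoints in different components.
1-5 (10): add — endpoints in different components.
2-3 (11): add — endpoints in different components.
3-4 (11): skip — 3 and 4 already connected.
4-6 (11): skip — 4 and 6 already connected.
5-9 (12): skip — 5 and 9 already connected.
5-7 (14): skip — 5 and 7 already connected.
6-8 (14): add — endpoints in different components.
The 3rd edge added is 4-5.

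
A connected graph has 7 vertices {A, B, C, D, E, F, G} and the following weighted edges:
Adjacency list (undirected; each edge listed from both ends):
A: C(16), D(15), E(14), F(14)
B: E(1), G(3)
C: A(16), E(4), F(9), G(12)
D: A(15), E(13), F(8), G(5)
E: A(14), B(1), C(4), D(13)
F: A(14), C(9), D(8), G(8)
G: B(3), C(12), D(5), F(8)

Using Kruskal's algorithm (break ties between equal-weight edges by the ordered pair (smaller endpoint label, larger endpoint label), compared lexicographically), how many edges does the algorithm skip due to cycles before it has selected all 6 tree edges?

Kruskal: consider edges lightest-first.
B-E (1): add — endpoints in different components.
B-G (3): add — endpoints in different components.
C-E (4): add — endpoints in different components.
D-G (5): add — endpoints in different components.
D-F (8): add — endpoints in different components.
F-G (8): skip — F and G already connected.
C-F (9): skip — C and F already connected.
C-G (12): skip — C and G already connected.
D-E (13): skip — D and E already connected.
A-E (14): add — endpoints in different components.
Edges rejected before the tree was complete: 4.

4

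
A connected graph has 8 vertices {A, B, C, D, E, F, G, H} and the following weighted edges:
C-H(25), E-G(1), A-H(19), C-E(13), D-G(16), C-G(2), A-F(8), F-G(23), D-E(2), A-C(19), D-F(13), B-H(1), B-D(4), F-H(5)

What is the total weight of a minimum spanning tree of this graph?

Grow the tree from F using Prim:
Step 1: cheapest edge leaving the tree is F-H (5); add H.
Step 2: cheapest edge leaving the tree is B-H (1); add B.
Step 3: cheapest edge leaving the tree is B-D (4); add D.
Step 4: cheapest edge leaving the tree is D-E (2); add E.
Step 5: cheapest edge leaving the tree is E-G (1); add G.
Step 6: cheapest edge leaving the tree is C-G (2); add C.
Step 7: cheapest edge leaving the tree is A-F (8); add A.
MST edges: F-H, B-H, B-D, D-E, E-G, C-G, A-F; total weight 5+1+4+2+1+2+8 = 23.

23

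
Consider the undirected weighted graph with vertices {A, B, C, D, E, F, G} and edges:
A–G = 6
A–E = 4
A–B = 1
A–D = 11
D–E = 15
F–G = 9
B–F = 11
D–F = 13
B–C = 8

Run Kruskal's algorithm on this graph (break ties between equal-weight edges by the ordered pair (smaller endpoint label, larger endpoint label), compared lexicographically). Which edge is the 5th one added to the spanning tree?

F-G

Kruskal: consider edges lightest-first.
A–B (1): add — endpoints in different components.
A–E (4): add — endpoints in different components.
A–G (6): add — endpoints in different components.
B–C (8): add — endpoints in different components.
F–G (9): add — endpoints in different components.
A–D (11): add — endpoints in different components.
The 5th edge added is F–G.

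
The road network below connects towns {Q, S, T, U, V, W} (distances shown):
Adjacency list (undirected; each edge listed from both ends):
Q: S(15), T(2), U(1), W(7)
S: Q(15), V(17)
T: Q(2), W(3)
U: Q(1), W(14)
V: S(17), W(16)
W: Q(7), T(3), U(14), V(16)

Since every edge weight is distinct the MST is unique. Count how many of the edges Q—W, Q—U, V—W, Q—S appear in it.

Kruskal: consider edges lightest-first.
Q—U (1): add. Components now {T} {S} {W} {Q,U} {V}
Q—T (2): add. Components now {Q,T,U} {S} {W} {V}
T—W (3): add. Components now {Q,T,U,W} {S} {V}
Q—W (7): skip — W and Q already connected.
U—W (14): skip — W and U already connected.
Q—S (15): add. Components now {Q,S,T,U,W} {V}
V—W (16): add. Components now {Q,S,T,U,V,W}
MST edge set: {Q—U, Q—T, T—W, Q—S, V—W}.
Of the listed edges, {Q—U, V—W, Q—S} are in the MST → 3.

3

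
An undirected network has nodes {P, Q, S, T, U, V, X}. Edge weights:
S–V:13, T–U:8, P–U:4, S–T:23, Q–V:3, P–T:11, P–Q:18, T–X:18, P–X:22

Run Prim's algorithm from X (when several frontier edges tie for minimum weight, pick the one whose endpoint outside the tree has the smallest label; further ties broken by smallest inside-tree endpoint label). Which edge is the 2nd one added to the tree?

Prim's algorithm from X:
Step 1: frontier [T–X 18, P–X 22] → take T–X (18); add T.
Step 2: frontier [T–U 8, P–T 11, S–T 23, P–X 22] → take T–U (8); add U.
Step 3: frontier [P–T 11, S–T 23, P–U 4, P–X 22] → take P–U (4); add P.
Step 4: frontier [P–Q 18, S–T 23] → take P–Q (18); add Q.
Step 5: frontier [Q–V 3, S–T 23] → take Q–V (3); add V.
Step 6: frontier [S–T 23, S–V 13] → take S–V (13); add S.
The 2nd edge added is T–U.

T-U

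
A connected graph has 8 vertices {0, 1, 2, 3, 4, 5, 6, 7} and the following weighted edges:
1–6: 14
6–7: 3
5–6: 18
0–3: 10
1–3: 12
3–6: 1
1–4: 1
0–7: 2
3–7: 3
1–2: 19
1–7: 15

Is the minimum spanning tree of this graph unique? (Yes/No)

Sort edges by weight, then run Kruskal:
1–4 (1): add — endpoints in different components.
3–6 (1): add — endpoints in different components.
0–7 (2): add — endpoints in different components.
3–7 (3): add — endpoints in different components.
6–7 (3): skip — 6 and 7 already connected.
0–3 (10): skip — 0 and 3 already connected.
1–3 (12): add — endpoints in different components.
1–6 (14): skip — 1 and 6 already connected.
1–7 (15): skip — 1 and 7 already connected.
5–6 (18): add — endpoints in different components.
1–2 (19): add — endpoints in different components.
Non-tree edge 6–7 has weight 3, equal to the heaviest edge on its tree cycle — swapping gives another MST of the same weight. Not unique.

No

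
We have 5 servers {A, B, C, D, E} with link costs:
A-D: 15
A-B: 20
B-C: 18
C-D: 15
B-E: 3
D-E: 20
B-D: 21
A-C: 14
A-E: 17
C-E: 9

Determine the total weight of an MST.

41

Sort edges by weight, then run Kruskal:
B-E (3): add — endpoints in different components.
C-E (9): add — endpoints in different components.
A-C (14): add — endpoints in different components.
A-D (15): add — endpoints in different components.
MST edges: B-E, C-E, A-C, A-D; total weight 3+9+14+15 = 41.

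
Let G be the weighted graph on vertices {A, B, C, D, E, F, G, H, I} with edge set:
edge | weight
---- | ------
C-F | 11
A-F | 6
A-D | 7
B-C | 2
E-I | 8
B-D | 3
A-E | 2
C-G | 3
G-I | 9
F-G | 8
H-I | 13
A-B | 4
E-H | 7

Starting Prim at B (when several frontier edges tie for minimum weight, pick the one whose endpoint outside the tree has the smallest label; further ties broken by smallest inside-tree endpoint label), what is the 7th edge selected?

E-H

Prim's algorithm from B:
Step 1: frontier [B-C 2, B-D 3, A-B 4] → take B-C (2); add C.
Step 2: frontier [B-D 3, A-B 4, C-G 3, C-F 11] → take B-D (3); add D.
Step 3: frontier [A-B 4, C-G 3, C-F 11, A-D 7] → take C-G (3); add G.
Step 4: frontier [A-B 4, C-F 11, A-D 7, F-G 8, G-I 9] → take A-B (4); add A.
Step 5: frontier [A-E 2, A-F 6, C-F 11, F-G 8, G-I 9] → take A-E (2); add E.
Step 6: frontier [A-F 6, C-F 11, E-H 7, E-I 8, F-G 8, G-I 9] → take A-F (6); add F.
Step 7: frontier [E-H 7, E-I 8, G-I 9] → take E-H (7); add H.
Step 8: frontier [E-I 8, G-I 9, H-I 13] → take E-I (8); add I.
The 7th edge added is E-H.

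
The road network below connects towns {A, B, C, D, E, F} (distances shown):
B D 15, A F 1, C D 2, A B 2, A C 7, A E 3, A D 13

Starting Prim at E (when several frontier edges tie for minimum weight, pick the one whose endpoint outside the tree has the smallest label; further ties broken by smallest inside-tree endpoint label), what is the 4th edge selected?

A-C

Grow the tree from E using Prim:
Step 1: frontier [A E 3] → take A E (3); add A.
Step 2: frontier [A F 1, A B 2, A C 7, A D 13] → take A F (1); add F.
Step 3: frontier [A B 2, A C 7, A D 13] → take A B (2); add B.
Step 4: frontier [A C 7, A D 13, B D 15] → take A C (7); add C.
Step 5: frontier [A D 13, B D 15, C D 2] → take C D (2); add D.
The 4th edge added is A C.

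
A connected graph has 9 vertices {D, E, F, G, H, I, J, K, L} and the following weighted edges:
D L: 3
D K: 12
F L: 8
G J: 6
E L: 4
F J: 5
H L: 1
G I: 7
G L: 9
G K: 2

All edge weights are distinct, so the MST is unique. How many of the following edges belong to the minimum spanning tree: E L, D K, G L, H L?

2

Sort edges by weight, then run Kruskal:
H L (1): add — endpoints in different components.
G K (2): add — endpoints in different components.
D L (3): add — endpoints in different components.
E L (4): add — endpoints in different components.
F J (5): add — endpoints in different components.
G J (6): add — endpoints in different components.
G I (7): add — endpoints in different components.
F L (8): add — endpoints in different components.
MST edge set: {H L, G K, D L, E L, F J, G J, G I, F L}.
Of the listed edges, {E L, H L} are in the MST → 2.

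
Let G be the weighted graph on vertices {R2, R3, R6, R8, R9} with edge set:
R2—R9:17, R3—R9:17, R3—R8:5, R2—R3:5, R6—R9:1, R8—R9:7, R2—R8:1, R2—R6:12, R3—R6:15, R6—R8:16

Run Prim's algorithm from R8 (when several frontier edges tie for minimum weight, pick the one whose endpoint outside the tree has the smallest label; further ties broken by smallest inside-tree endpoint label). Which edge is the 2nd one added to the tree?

Prim's algorithm from R8:
Step 1: cheapest edge leaving the tree is R2—R8 (1); add R2.
Step 2: cheapest edge leaving the tree is R2—R3 (5); add R3.
Step 3: cheapest edge leaving the tree is R8—R9 (7); add R9.
Step 4: cheapest edge leaving the tree is R6—R9 (1); add R6.
The 2nd edge added is R2—R3.

R2-R3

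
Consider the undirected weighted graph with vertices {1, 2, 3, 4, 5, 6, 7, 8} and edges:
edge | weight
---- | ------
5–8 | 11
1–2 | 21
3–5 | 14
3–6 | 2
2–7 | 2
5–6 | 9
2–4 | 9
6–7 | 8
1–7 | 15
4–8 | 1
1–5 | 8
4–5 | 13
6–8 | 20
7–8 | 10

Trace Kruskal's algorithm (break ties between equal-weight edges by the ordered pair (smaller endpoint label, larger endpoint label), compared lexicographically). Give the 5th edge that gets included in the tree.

Kruskal's algorithm — process edges by increasing weight (ties by edge label):
4–8 (1): add — endpoints in different components.
2–7 (2): add — endpoints in different components.
3–6 (2): add — endpoints in different components.
1–5 (8): add — endpoints in different components.
6–7 (8): add — endpoints in different components.
2–4 (9): add — endpoints in different components.
5–6 (9): add — endpoints in different components.
The 5th edge added is 6–7.

6-7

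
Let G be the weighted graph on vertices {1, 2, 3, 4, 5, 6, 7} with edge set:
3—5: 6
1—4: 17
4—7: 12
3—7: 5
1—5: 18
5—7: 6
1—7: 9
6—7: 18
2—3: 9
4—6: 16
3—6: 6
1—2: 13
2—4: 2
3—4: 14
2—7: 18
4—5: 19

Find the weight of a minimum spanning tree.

Prim, starting at 1.
Step 1: cheapest edge leaving the tree is 1—7 (9); add 7.
Step 2: cheapest edge leaving the tree is 3—7 (5); add 3.
Step 3: cheapest edge leaving the tree is 3—5 (6); add 5.
Step 4: cheapest edge leaving the tree is 3—6 (6); add 6.
Step 5: cheapest edge leaving the tree is 2—3 (9); add 2.
Step 6: cheapest edge leaving the tree is 2—4 (2); add 4.
MST edges: 1—7, 3—7, 3—5, 3—6, 2—3, 2—4; total weight 9+5+6+6+9+2 = 37.

37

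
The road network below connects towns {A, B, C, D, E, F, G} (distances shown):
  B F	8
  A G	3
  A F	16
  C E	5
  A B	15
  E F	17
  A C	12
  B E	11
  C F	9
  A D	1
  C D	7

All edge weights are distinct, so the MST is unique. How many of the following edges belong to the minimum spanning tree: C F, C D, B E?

Kruskal's algorithm — process edges by increasing weight (ties by edge label):
A D (1): add. Components now {A,D} {B} {C} {E} {F} {G}
A G (3): add. Components now {A,D,G} {B} {C} {E} {F}
C E (5): add. Components now {A,D,G} {B} {C,E} {F}
C D (7): add. Components now {A,C,D,E,G} {B} {F}
B F (8): add. Components now {A,C,D,E,G} {B,F}
C F (9): add. Components now {A,B,C,D,E,F,G}
MST edge set: {A D, A G, C E, C D, B F, C F}.
Of the listed edges, {C F, C D} are in the MST → 2.

2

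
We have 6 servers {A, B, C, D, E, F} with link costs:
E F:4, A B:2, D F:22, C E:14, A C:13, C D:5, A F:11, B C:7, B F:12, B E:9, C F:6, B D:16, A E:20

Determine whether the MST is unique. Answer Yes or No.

Yes

Kruskal: consider edges lightest-first.
A B (2): add — endpoints in different components.
E F (4): add — endpoints in different components.
C D (5): add — endpoints in different components.
C F (6): add — endpoints in different components.
B C (7): add — endpoints in different components.
Every non-tree edge has weight strictly greater than the heaviest edge on the tree path between its endpoints, so the MST is unique.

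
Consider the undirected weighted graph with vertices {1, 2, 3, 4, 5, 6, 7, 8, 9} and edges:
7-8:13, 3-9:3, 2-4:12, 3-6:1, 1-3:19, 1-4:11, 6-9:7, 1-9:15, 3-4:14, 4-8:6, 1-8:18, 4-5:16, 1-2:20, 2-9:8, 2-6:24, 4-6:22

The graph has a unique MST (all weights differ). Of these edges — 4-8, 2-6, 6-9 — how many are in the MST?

1

Kruskal: consider edges lightest-first.
3-6 (1): add — endpoints in different components.
3-9 (3): add — endpoints in different components.
4-8 (6): add — endpoints in different components.
6-9 (7): skip — 6 and 9 already connected.
2-9 (8): add — endpoints in different components.
1-4 (11): add — endpoints in different components.
2-4 (12): add — endpoints in different components.
7-8 (13): add — endpoints in different components.
3-4 (14): skip — 3 and 4 already connected.
1-9 (15): skip — 1 and 9 already connected.
4-5 (16): add — endpoints in different components.
MST edge set: {3-6, 3-9, 4-8, 2-9, 1-4, 2-4, 7-8, 4-5}.
Of the listed edges, {4-8} are in the MST → 1.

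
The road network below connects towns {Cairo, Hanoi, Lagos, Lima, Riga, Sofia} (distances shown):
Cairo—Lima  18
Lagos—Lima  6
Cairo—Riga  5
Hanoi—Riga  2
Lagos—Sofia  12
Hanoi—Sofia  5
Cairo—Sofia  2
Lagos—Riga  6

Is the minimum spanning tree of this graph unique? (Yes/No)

Sort edges by weight, then run Kruskal:
Cairo—Sofia (2): add — endpoints in different components.
Hanoi—Riga (2): add — endpoints in different components.
Cairo—Riga (5): add — endpoints in different components.
Hanoi—Sofia (5): skip — Sofia and Hanoi already connected.
Lagos—Lima (6): add — endpoints in different components.
Lagos—Riga (6): add — endpoints in different components.
Non-tree edge Hanoi—Sofia has weight 5, equal to the heaviest edge on its tree cycle — swapping gives another MST of the same weight. Not unique.

No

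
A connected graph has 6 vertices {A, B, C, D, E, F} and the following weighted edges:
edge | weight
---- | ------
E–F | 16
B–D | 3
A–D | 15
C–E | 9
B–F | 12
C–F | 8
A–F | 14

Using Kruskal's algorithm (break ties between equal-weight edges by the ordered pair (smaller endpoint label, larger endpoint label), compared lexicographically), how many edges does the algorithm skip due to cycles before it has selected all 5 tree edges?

Sort edges by weight, then run Kruskal:
B–D (3): add. Components now {A} {B,D} {C} {E} {F}
C–F (8): add. Components now {A} {B,D} {C,F} {E}
C–E (9): add. Components now {A} {B,D} {C,E,F}
B–F (12): add. Components now {A} {B,C,D,E,F}
A–F (14): add. Components now {A,B,C,D,E,F}
Edges rejected before the tree was complete: 0.

0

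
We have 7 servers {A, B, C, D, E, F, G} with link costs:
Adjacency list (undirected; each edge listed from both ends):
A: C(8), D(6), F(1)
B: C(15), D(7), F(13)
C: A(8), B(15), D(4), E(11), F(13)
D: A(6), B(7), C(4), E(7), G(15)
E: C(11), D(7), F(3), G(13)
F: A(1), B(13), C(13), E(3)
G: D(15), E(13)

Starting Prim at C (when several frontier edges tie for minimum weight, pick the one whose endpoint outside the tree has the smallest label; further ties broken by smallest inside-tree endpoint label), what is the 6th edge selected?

E-G

Prim's algorithm from C:
Step 1: cheapest edge leaving the tree is C-D (4); add D.
Step 2: cheapest edge leaving the tree is A-D (6); add A.
Step 3: cheapest edge leaving the tree is A-F (1); add F.
Step 4: cheapest edge leaving the tree is E-F (3); add E.
Step 5: cheapest edge leaving the tree is B-D (7); add B.
Step 6: cheapest edge leaving the tree is E-G (13); add G.
The 6th edge added is E-G.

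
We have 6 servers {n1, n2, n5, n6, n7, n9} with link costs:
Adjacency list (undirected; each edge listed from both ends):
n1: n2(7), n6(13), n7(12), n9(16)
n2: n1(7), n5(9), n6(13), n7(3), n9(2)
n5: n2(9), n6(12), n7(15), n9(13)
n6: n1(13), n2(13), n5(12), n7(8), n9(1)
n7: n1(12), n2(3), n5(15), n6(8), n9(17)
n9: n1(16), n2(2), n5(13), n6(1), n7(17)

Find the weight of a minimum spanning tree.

Prim's algorithm from n1:
Step 1: frontier [n1–n2 7, n1–n7 12, n1–n6 13, n1–n9 16] → take n1–n2 (7); add n2.
Step 2: frontier [n1–n7 12, n1–n6 13, n1–n9 16, n2–n9 2, n2–n7 3, n2–n5 9, n2–n6 13] → take n2–n9 (2); add n9.
Step 3: frontier [n1–n7 12, n1–n6 13, n2–n7 3, n2–n5 9, n2–n6 13, n6–n9 1, n5–n9 13, n7–n9 17] → take n6–n9 (1); add n6.
Step 4: frontier [n1–n7 12, n2–n7 3, n2–n5 9, n6–n7 8, n5–n6 12, n5–n9 13, n7–n9 17] → take n2–n7 (3); add n7.
Step 5: frontier [n2–n5 9, n5–n6 12, n5–n7 15, n5–n9 13] → take n2–n5 (9); add n5.
MST edges: n1–n2, n2–n9, n6–n9, n2–n7, n2–n5; total weight 7+2+1+3+9 = 22.

22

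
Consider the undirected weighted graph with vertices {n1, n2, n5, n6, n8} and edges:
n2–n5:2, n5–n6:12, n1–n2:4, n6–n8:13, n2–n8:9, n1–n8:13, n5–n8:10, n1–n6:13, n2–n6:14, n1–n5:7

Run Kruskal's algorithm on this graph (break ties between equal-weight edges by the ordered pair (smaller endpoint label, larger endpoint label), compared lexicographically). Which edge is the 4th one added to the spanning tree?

n5-n6

Kruskal: consider edges lightest-first.
n2–n5 (2): add. Components now {n1} {n2,n5} {n8} {n6}
n1–n2 (4): add. Components now {n1,n2,n5} {n8} {n6}
n1–n5 (7): skip — n1 and n5 already connected.
n2–n8 (9): add. Components now {n1,n2,n5,n8} {n6}
n5–n8 (10): skip — n5 and n8 already connected.
n5–n6 (12): add. Components now {n1,n2,n5,n6,n8}
The 4th edge added is n5–n6.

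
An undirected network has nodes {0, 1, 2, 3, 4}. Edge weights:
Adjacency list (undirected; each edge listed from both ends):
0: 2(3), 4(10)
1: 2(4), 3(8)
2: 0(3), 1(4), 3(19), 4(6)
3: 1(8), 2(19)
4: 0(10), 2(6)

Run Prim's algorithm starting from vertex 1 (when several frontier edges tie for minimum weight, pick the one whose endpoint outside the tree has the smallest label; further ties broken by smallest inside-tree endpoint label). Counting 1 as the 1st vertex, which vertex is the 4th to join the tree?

Prim's algorithm from 1:
Step 1: cheapest edge leaving the tree is 1 2 (4); add 2.
Step 2: cheapest edge leaving the tree is 0 2 (3); add 0.
Step 3: cheapest edge leaving the tree is 2 4 (6); add 4.
Step 4: cheapest edge leaving the tree is 1 3 (8); add 3.
Vertex order: 1, 2, 0, 4, 3. The 4th vertex is 4.

4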